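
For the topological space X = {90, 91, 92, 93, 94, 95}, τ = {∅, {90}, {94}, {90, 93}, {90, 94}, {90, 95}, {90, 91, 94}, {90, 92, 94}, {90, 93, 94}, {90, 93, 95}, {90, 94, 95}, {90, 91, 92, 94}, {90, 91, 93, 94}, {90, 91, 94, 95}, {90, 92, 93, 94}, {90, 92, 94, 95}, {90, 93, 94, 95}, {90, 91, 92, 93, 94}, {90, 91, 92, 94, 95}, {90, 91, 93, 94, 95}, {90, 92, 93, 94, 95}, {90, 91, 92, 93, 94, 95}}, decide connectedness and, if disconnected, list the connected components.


(X, τ) is connected.

Find clopen sets (U ∈ τ with X ∖ U ∈ τ):
  U = ∅, X ∖ U = {90, 91, 92, 93, 94, 95} — both open, so U is clopen.
  U = {90, 91, 92, 93, 94, 95}, X ∖ U = ∅ — both open, so U is clopen.
Only trivial clopens (∅ and X) exist, so (X, τ) is connected.
Compute connected components by grouping points that agree on all clopens:
  component: {90, 91, 92, 93, 94, 95}


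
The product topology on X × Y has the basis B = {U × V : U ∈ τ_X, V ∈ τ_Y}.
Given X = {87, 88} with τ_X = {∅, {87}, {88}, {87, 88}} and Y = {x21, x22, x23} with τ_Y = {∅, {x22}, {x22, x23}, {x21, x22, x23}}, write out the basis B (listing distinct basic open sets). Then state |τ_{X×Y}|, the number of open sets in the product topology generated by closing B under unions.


Basis B = {∅ × ∅, {87} × {x22}, {88} × {x22}, {87} × {x22, x23}, {87, 88} × {x22}, {88} × {x22, x23}, {87} × {x21, x22, x23}, {88} × {x21, x22, x23}, {87, 88} × {x22, x23}, {87, 88} × {x21, x22, x23}}; |τ_{X×Y}| = 16.

Enumerate products U × V with U ∈ τ_X, V ∈ τ_Y (deduplicated):
  ∅ × ∅ = {} (∅)
  {87} × {x22} = {(87,x22)}
  {88} × {x22} = {(88,x22)}
  {87} × {x22, x23} = {(87,x22), (87,x23)}
  {87, 88} × {x22} = {(87,x22), (88,x22)}
  {88} × {x22, x23} = {(88,x22), (88,x23)}
  {87} × {x21, x22, x23} = {(87,x21), (87,x22), (87,x23)}
  {88} × {x21, x22, x23} = {(88,x21), (88,x22), (88,x23)}
  {87, 88} × {x22, x23} = {(87,x22), (87,x23), (88,x22), (88,x23)}
  {87, 88} × {x21, x22, x23} = {(87,x21), (87,x22), (87,x23), (88,x21), (88,x22), (88,x23)}
These 10 distinct sets form the basis B.
Close under arbitrary unions to get τ_{X×Y}; counting gives |τ_{X×Y}| = 16.


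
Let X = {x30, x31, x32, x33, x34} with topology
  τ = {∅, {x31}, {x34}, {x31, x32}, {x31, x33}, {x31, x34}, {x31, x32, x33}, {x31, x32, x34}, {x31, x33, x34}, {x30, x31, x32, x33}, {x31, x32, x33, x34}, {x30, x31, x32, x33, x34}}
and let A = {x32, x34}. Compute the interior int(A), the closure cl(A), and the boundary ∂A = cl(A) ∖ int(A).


int(A) = {x34}, cl(A) = {x30, x32, x34}, ∂A = {x30, x32}.

Closed sets in (X, τ) are complements of opens:
  closed(X, τ) = {∅, {x30}, {x34}, {x30, x32}, {x30, x33}, {x30, x34}, {x30, x32, x33}, {x30, x32, x34}, {x30, x33, x34}, {x30, x31, x32, x33}, {x30, x32, x33, x34}, {x30, x31, x32, x33, x34}}.
int(A) = ⋃ {U ∈ τ : U ⊆ A}. Opens contained in A: ∅, {x34}.
Taking the union of these: int(A) = {x34}.
cl(A) = ⋂ {C closed : A ⊆ C}. Closed sets containing A: {x30, x32, x34}, {x30, x32, x33, x34}, {x30, x31, x32, x33, x34}.
Intersecting these: cl(A) = {x30, x32, x34}.
∂A = cl(A) ∖ int(A) = {x30, x32, x34} ∖ {x34} = {x30, x32}.


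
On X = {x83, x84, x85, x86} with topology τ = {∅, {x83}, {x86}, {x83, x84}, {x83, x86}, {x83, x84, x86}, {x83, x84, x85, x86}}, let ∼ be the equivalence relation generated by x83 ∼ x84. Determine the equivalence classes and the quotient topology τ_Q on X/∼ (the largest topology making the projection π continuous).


X/∼ = {[x83=x84], [x85], [x86]}; |τ_Q| = 5.

Equivalence classes: [x83=x84], [x85], [x86].
Quotient map π: X → X/∼ sends x83 ↦ [x83=x84], x84 ↦ [x83=x84], x85 ↦ [x85], x86 ↦ [x86].
For each subset V ⊆ X/∼, compute π^{-1}(V) ⊆ X and check whether π^{-1}(V) ∈ τ. V is open in τ_Q iff π^{-1}(V) ∈ τ.
  V = {}: π^{-1}(V) = ∅ ∈ τ ✓.
  V = {[x83=x84]}: π^{-1}(V) = {x83, x84} ∈ τ ✓.
  V = {[x85]}: π^{-1}(V) = {x85} ∉ τ ✗.
  V = {[x83=x84], [x85]}: π^{-1}(V) = {x83, x84, x85} ∉ τ ✗.
  V = {[x86]}: π^{-1}(V) = {x86} ∈ τ ✓.
  V = {[x83=x84], [x86]}: π^{-1}(V) = {x83, x84, x86} ∈ τ ✓.
  V = {[x85], [x86]}: π^{-1}(V) = {x85, x86} ∉ τ ✗.
  V = {[x83=x84], [x85], [x86]}: π^{-1}(V) = {x83, x84, x85, x86} ∈ τ ✓.
Open sets in the quotient: τ_Q = {{}, {[x83=x84]}, {[x86]}, {[x83=x84], [x86]}, {[x83=x84], [x85], [x86]}} (5 elements).


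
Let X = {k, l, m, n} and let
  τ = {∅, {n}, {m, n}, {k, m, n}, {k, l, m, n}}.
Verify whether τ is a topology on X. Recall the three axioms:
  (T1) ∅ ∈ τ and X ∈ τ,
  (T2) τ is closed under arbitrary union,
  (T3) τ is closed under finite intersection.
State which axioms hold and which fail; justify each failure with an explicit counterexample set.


τ IS a topology on X.

Axiom (T1): ∅ ∈ τ? Yes; X ∈ τ? Yes.
Axiom (T2/T3): check pairwise unions and intersections of members of τ.
All pairwise intersections and unions checked — each lies in τ. Therefore τ satisfies (T1), (T2), (T3): it IS a topology on X.


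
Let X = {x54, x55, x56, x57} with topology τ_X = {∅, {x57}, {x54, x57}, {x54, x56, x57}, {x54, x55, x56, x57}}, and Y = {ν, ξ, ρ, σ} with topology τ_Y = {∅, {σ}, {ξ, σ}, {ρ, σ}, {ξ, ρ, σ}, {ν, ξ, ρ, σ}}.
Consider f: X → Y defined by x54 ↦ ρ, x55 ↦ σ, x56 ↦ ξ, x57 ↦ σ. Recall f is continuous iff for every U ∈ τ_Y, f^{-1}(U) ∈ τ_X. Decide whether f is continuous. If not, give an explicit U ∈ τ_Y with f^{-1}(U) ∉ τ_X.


f is NOT continuous.

Compute f^{-1}(U) for each U ∈ τ_Y:
  U = ∅: f^{-1}(U) = ∅ ∈ τ_X ✓.
  U = {σ}: f^{-1}(U) = {x55, x57} ∉ τ_X ✗.
  U = {ξ, σ}: f^{-1}(U) = {x55, x56, x57} ∉ τ_X ✗.
  U = {ρ, σ}: f^{-1}(U) = {x54, x55, x57} ∉ τ_X ✗.
  U = {ξ, ρ, σ}: f^{-1}(U) = {x54, x55, x56, x57} ∈ τ_X ✓.
  U = {ν, ξ, ρ, σ}: f^{-1}(U) = {x54, x55, x56, x57} ∈ τ_X ✓.
Found U = {σ} with f^{-1}(U) = {x55, x57} not in τ_X. Therefore f is NOT continuous.


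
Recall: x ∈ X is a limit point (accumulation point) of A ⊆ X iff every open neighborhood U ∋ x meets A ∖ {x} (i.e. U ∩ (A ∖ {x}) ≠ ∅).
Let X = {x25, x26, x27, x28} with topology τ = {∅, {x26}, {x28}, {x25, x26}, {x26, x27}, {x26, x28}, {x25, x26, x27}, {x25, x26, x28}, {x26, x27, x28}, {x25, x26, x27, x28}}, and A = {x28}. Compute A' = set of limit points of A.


A' = ∅

For each x ∈ X, list the open sets U ∈ τ with x ∈ U, then check whether U ∩ (A ∖ {x}) ≠ ∅ for every such U.
  x = x25: open {x25, x26} ∋ x has {x25, x26} ∩ (A ∖ {x25}) = ∅, so x is NOT a limit point.
  x = x26: open {x26} ∋ x has {x26} ∩ (A ∖ {x26}) = ∅, so x is NOT a limit point.
  x = x27: open {x26, x27} ∋ x has {x26, x27} ∩ (A ∖ {x27}) = ∅, so x is NOT a limit point.
  x = x28: open {x28} ∋ x has {x28} ∩ (A ∖ {x28}) = ∅, so x is NOT a limit point.
Collecting: A' = ∅.


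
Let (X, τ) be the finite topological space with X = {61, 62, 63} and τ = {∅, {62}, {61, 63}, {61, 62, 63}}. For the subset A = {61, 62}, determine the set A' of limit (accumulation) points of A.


A' = {63}

For each x ∈ X, list the open sets U ∈ τ with x ∈ U, then check whether U ∩ (A ∖ {x}) ≠ ∅ for every such U.
  x = 61: open {61, 63} ∋ x has {61, 63} ∩ (A ∖ {61}) = ∅, so x is NOT a limit point.
  x = 62: open {62} ∋ x has {62} ∩ (A ∖ {62}) = ∅, so x is NOT a limit point.
  x = 63: opens ∋ x are {61, 63}, {61, 62, 63}; each meets A ∖ {63}, so x IS a limit point.
Collecting: A' = {63}.


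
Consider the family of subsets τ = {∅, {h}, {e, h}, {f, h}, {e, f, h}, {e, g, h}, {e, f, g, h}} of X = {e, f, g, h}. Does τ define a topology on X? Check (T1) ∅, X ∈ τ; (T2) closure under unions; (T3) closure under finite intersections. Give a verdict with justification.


τ IS a topology on X.

Axiom (T1): ∅ ∈ τ? Yes; X ∈ τ? Yes.
Axiom (T2/T3): check pairwise unions and intersections of members of τ.
All pairwise intersections and unions checked — each lies in τ. Therefore τ satisfies (T1), (T2), (T3): it IS a topology on X.


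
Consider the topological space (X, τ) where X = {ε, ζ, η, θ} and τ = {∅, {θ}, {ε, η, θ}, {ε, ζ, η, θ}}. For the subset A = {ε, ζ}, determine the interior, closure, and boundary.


int(A) = ∅, cl(A) = {ε, ζ, η}, ∂A = {ε, ζ, η}.

Closed sets in (X, τ) are complements of opens:
  closed(X, τ) = {∅, {ζ}, {ε, ζ, η}, {ε, ζ, η, θ}}.
int(A) = ⋃ {U ∈ τ : U ⊆ A}. Opens contained in A: ∅.
Taking the union of these: int(A) = ∅.
cl(A) = ⋂ {C closed : A ⊆ C}. Closed sets containing A: {ε, ζ, η}, {ε, ζ, η, θ}.
Intersecting these: cl(A) = {ε, ζ, η}.
∂A = cl(A) ∖ int(A) = {ε, ζ, η} ∖ ∅ = {ε, ζ, η}.


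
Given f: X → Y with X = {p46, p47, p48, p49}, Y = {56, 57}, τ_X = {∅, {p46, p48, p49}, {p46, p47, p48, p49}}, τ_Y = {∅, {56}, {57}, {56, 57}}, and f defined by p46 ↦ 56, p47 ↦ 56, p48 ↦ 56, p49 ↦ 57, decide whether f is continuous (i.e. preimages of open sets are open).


f is NOT continuous.

Compute f^{-1}(U) for each U ∈ τ_Y:
  U = ∅: f^{-1}(U) = ∅ ∈ τ_X ✓.
  U = {56}: f^{-1}(U) = {p46, p47, p48} ∉ τ_X ✗.
  U = {57}: f^{-1}(U) = {p49} ∉ τ_X ✗.
  U = {56, 57}: f^{-1}(U) = {p46, p47, p48, p49} ∈ τ_X ✓.
Found U = {56} with f^{-1}(U) = {p46, p47, p48} not in τ_X. Therefore f is NOT continuous.


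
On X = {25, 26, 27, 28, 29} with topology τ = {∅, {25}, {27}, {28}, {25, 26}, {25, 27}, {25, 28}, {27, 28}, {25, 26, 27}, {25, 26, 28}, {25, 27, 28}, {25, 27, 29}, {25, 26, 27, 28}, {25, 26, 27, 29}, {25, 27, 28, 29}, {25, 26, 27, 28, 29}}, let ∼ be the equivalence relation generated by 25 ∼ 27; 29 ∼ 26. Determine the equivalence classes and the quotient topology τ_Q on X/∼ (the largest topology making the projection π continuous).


X/∼ = {[25=27], [26=29], [28]}; |τ_Q| = 6.

Equivalence classes: [25=27], [26=29], [28].
Quotient map π: X → X/∼ sends 25 ↦ [25=27], 26 ↦ [26=29], 27 ↦ [25=27], 28 ↦ [28], 29 ↦ [26=29].
For each subset V ⊆ X/∼, compute π^{-1}(V) ⊆ X and check whether π^{-1}(V) ∈ τ. V is open in τ_Q iff π^{-1}(V) ∈ τ.
  V = {}: π^{-1}(V) = ∅ ∈ τ ✓.
  V = {[25=27]}: π^{-1}(V) = {25, 27} ∈ τ ✓.
  V = {[26=29]}: π^{-1}(V) = {26, 29} ∉ τ ✗.
  V = {[25=27], [26=29]}: π^{-1}(V) = {25, 26, 27, 29} ∈ τ ✓.
  V = {[28]}: π^{-1}(V) = {28} ∈ τ ✓.
  V = {[25=27], [28]}: π^{-1}(V) = {25, 27, 28} ∈ τ ✓.
  V = {[26=29], [28]}: π^{-1}(V) = {26, 28, 29} ∉ τ ✗.
  V = {[25=27], [26=29], [28]}: π^{-1}(V) = {25, 26, 27, 28, 29} ∈ τ ✓.
Open sets in the quotient: τ_Q = {{}, {[25=27]}, {[25=27], [26=29]}, {[28]}, {[25=27], [28]}, {[25=27], [26=29], [28]}} (6 elements).


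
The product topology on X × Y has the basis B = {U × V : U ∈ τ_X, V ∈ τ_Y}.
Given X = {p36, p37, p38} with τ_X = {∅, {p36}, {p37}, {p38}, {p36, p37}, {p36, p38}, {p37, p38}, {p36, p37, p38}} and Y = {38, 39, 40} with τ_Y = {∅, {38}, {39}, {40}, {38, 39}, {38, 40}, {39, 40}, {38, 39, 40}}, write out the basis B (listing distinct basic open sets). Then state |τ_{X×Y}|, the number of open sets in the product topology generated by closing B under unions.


Basis B = {∅ × ∅, {p36} × {38}, {p36} × {39}, {p36} × {40}, {p37} × {38}, {p37} × {39}, {p37} × {40}, {p38} × {38}, {p38} × {39}, {p38} × {40}, {p36} × {38, 39}, {p36} × {38, 40}, {p36, p37} × {38}, {p36, p38} × {38}, {p36} × {39, 40}, {p36, p37} × {39}, {p36, p38} × {39}, {p36, p37} × {40}, {p36, p38} × {40}, {p37} × {38, 39}, {p37} × {38, 40}, {p37, p38} × {38}, {p37} × {39, 40}, {p37, p38} × {39}, {p37, p38} × {40}, {p38} × {38, 39}, {p38} × {38, 40}, {p38} × {39, 40}, {p36} × {38, 39, 40}, {p36, p37, p38} × {38}, {p36, p37, p38} × {39}, {p36, p37, p38} × {40}, {p37} × {38, 39, 40}, {p38} × {38, 39, 40}, {p36, p37} × {38, 39}, {p36, p38} × {38, 39}, {p36, p37} × {38, 40}, {p36, p38} × {38, 40}, {p36, p37} × {39, 40}, {p36, p38} × {39, 40}, {p37, p38} × {38, 39}, {p37, p38} × {38, 40}, {p37, p38} × {39, 40}, {p36, p37} × {38, 39, 40}, {p36, p38} × {38, 39, 40}, {p36, p37, p38} × {38, 39}, {p36, p37, p38} × {38, 40}, {p36, p37, p38} × {39, 40}, {p37, p38} × {38, 39, 40}, {p36, p37, p38} × {38, 39, 40}}; |τ_{X×Y}| = 512.

Enumerate products U × V with U ∈ τ_X, V ∈ τ_Y (deduplicated):
  ∅ × ∅ = {} (∅)
  {p36} × {38} = {(p36,38)}
  {p36} × {39} = {(p36,39)}
  {p36} × {40} = {(p36,40)}
  {p37} × {38} = {(p37,38)}
  {p37} × {39} = {(p37,39)}
  {p37} × {40} = {(p37,40)}
  {p38} × {38} = {(p38,38)}
  {p38} × {39} = {(p38,39)}
  {p38} × {40} = {(p38,40)}
  {p36} × {38, 39} = {(p36,38), (p36,39)}
  {p36} × {38, 40} = {(p36,38), (p36,40)}
  {p36, p37} × {38} = {(p36,38), (p37,38)}
  {p36, p38} × {38} = {(p36,38), (p38,38)}
  {p36} × {39, 40} = {(p36,39), (p36,40)}
  {p36, p37} × {39} = {(p36,39), (p37,39)}
  {p36, p38} × {39} = {(p36,39), (p38,39)}
  {p36, p37} × {40} = {(p36,40), (p37,40)}
  {p36, p38} × {40} = {(p36,40), (p38,40)}
  {p37} × {38, 39} = {(p37,38), (p37,39)}
  {p37} × {38, 40} = {(p37,38), (p37,40)}
  {p37, p38} × {38} = {(p37,38), (p38,38)}
  {p37} × {39, 40} = {(p37,39), (p37,40)}
  {p37, p38} × {39} = {(p37,39), (p38,39)}
  {p37, p38} × {40} = {(p37,40), (p38,40)}
  {p38} × {38, 39} = {(p38,38), (p38,39)}
  {p38} × {38, 40} = {(p38,38), (p38,40)}
  {p38} × {39, 40} = {(p38,39), (p38,40)}
  {p36} × {38, 39, 40} = {(p36,38), (p36,39), (p36,40)}
  {p36, p37, p38} × {38} = {(p36,38), (p37,38), (p38,38)}
  {p36, p37, p38} × {39} = {(p36,39), (p37,39), (p38,39)}
  {p36, p37, p38} × {40} = {(p36,40), (p37,40), (p38,40)}
  {p37} × {38, 39, 40} = {(p37,38), (p37,39), (p37,40)}
  {p38} × {38, 39, 40} = {(p38,38), (p38,39), (p38,40)}
  {p36, p37} × {38, 39} = {(p36,38), (p36,39), (p37,38), (p37,39)}
  {p36, p38} × {38, 39} = {(p36,38), (p36,39), (p38,38), (p38,39)}
  {p36, p37} × {38, 40} = {(p36,38), (p36,40), (p37,38), (p37,40)}
  {p36, p38} × {38, 40} = {(p36,38), (p36,40), (p38,38), (p38,40)}
  {p36, p37} × {39, 40} = {(p36,39), (p36,40), (p37,39), (p37,40)}
  {p36, p38} × {39, 40} = {(p36,39), (p36,40), (p38,39), (p38,40)}
  {p37, p38} × {38, 39} = {(p37,38), (p37,39), (p38,38), (p38,39)}
  {p37, p38} × {38, 40} = {(p37,38), (p37,40), (p38,38), (p38,40)}
  {p37, p38} × {39, 40} = {(p37,39), (p37,40), (p38,39), (p38,40)}
  {p36, p37} × {38, 39, 40} = {(p36,38), (p36,39), (p36,40), (p37,38), (p37,39), (p37,40)}
  {p36, p38} × {38, 39, 40} = {(p36,38), (p36,39), (p36,40), (p38,38), (p38,39), (p38,40)}
  {p36, p37, p38} × {38, 39} = {(p36,38), (p36,39), (p37,38), (p37,39), (p38,38), (p38,39)}
  {p36, p37, p38} × {38, 40} = {(p36,38), (p36,40), (p37,38), (p37,40), (p38,38), (p38,40)}
  {p36, p37, p38} × {39, 40} = {(p36,39), (p36,40), (p37,39), (p37,40), (p38,39), (p38,40)}
  {p37, p38} × {38, 39, 40} = {(p37,38), (p37,39), (p37,40), (p38,38), (p38,39), (p38,40)}
  {p36, p37, p38} × {38, 39, 40} = {(p36,38), (p36,39), (p36,40), (p37,38), (p37,39), (p37,40), (p38,38), (p38,39), (p38,40)}
These 50 distinct sets form the basis B.
Close under arbitrary unions to get τ_{X×Y}; counting gives |τ_{X×Y}| = 512.


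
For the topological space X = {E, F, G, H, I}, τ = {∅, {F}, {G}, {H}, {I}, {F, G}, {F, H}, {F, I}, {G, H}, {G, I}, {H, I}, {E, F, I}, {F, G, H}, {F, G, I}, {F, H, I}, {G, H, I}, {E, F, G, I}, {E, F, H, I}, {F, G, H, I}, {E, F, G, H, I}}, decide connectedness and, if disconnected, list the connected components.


(X, τ) is disconnected; components = [{G}, {H}, {E, F, I}].

Find clopen sets (U ∈ τ with X ∖ U ∈ τ):
  U = ∅, X ∖ U = {E, F, G, H, I} — both open, so U is clopen.
  U = {G}, X ∖ U = {E, F, H, I} — both open, so U is clopen.
  U = {H}, X ∖ U = {E, F, G, I} — both open, so U is clopen.
  U = {G, H}, X ∖ U = {E, F, I} — both open, so U is clopen.
  U = {E, F, I}, X ∖ U = {G, H} — both open, so U is clopen.
  U = {E, F, G, I}, X ∖ U = {H} — both open, so U is clopen.
  U = {E, F, H, I}, X ∖ U = {G} — both open, so U is clopen.
  U = {E, F, G, H, I}, X ∖ U = ∅ — both open, so U is clopen.
Nontrivial clopen(s) exist: e.g. {E, F, G, I}. So (X, τ) is disconnected.
Compute connected components by grouping points that agree on all clopens:
  component: {G}
  component: {H}
  component: {E, F, I}


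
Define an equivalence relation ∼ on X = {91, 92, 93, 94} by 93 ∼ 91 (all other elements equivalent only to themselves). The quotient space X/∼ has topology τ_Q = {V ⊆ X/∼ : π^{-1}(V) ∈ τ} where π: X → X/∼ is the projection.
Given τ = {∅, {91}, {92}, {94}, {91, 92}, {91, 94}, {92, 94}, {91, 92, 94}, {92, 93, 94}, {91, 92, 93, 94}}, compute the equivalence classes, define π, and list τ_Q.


X/∼ = {[91=93], [92], [94]}; |τ_Q| = 5.

Equivalence classes: [91=93], [92], [94].
Quotient map π: X → X/∼ sends 91 ↦ [91=93], 92 ↦ [92], 93 ↦ [91=93], 94 ↦ [94].
For each subset V ⊆ X/∼, compute π^{-1}(V) ⊆ X and check whether π^{-1}(V) ∈ τ. V is open in τ_Q iff π^{-1}(V) ∈ τ.
  V = {}: π^{-1}(V) = ∅ ∈ τ ✓.
  V = {[91=93]}: π^{-1}(V) = {91, 93} ∉ τ ✗.
  V = {[92]}: π^{-1}(V) = {92} ∈ τ ✓.
  V = {[91=93], [92]}: π^{-1}(V) = {91, 92, 93} ∉ τ ✗.
  V = {[94]}: π^{-1}(V) = {94} ∈ τ ✓.
  V = {[91=93], [94]}: π^{-1}(V) = {91, 93, 94} ∉ τ ✗.
  V = {[92], [94]}: π^{-1}(V) = {92, 94} ∈ τ ✓.
  V = {[91=93], [92], [94]}: π^{-1}(V) = {91, 92, 93, 94} ∈ τ ✓.
Open sets in the quotient: τ_Q = {{}, {[92]}, {[94]}, {[92], [94]}, {[91=93], [92], [94]}} (5 elements).


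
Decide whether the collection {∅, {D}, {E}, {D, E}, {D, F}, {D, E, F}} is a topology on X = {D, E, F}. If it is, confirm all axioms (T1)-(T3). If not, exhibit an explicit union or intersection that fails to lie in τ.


τ IS a topology on X.

Axiom (T1): ∅ ∈ τ? Yes; X ∈ τ? Yes.
Axiom (T2/T3): check pairwise unions and intersections of members of τ.
All pairwise intersections and unions checked — each lies in τ. Therefore τ satisfies (T1), (T2), (T3): it IS a topology on X.


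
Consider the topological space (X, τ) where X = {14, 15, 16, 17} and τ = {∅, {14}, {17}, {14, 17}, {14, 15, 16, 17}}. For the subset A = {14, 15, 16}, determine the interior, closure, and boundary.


int(A) = {14}, cl(A) = {14, 15, 16}, ∂A = {15, 16}.

Closed sets in (X, τ) are complements of opens:
  closed(X, τ) = {∅, {15, 16}, {14, 15, 16}, {15, 16, 17}, {14, 15, 16, 17}}.
int(A) = ⋃ {U ∈ τ : U ⊆ A}. Opens contained in A: ∅, {14}.
Taking the union of these: int(A) = {14}.
cl(A) = ⋂ {C closed : A ⊆ C}. Closed sets containing A: {14, 15, 16}, {14, 15, 16, 17}.
Intersecting these: cl(A) = {14, 15, 16}.
∂A = cl(A) ∖ int(A) = {14, 15, 16} ∖ {14} = {15, 16}.


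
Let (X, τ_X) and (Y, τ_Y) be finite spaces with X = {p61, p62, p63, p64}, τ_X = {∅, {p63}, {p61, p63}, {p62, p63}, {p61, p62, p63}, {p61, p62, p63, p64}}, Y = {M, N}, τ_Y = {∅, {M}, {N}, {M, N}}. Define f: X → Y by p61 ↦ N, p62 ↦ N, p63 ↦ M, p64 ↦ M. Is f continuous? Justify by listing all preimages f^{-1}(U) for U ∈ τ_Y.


f is NOT continuous.

Compute f^{-1}(U) for each U ∈ τ_Y:
  U = ∅: f^{-1}(U) = ∅ ∈ τ_X ✓.
  U = {M}: f^{-1}(U) = {p63, p64} ∉ τ_X ✗.
  U = {N}: f^{-1}(U) = {p61, p62} ∉ τ_X ✗.
  U = {M, N}: f^{-1}(U) = {p61, p62, p63, p64} ∈ τ_X ✓.
Found U = {M} with f^{-1}(U) = {p63, p64} not in τ_X. Therefore f is NOT continuous.


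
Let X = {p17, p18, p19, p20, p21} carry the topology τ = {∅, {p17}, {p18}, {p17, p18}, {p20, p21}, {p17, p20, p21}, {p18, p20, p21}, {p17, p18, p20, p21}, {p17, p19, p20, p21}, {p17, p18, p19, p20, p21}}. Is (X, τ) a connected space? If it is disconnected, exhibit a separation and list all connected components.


(X, τ) is disconnected; components = [{p18}, {p17, p19, p20, p21}].

Find clopen sets (U ∈ τ with X ∖ U ∈ τ):
  U = ∅, X ∖ U = {p17, p18, p19, p20, p21} — both open, so U is clopen.
  U = {p18}, X ∖ U = {p17, p19, p20, p21} — both open, so U is clopen.
  U = {p17, p19, p20, p21}, X ∖ U = {p18} — both open, so U is clopen.
  U = {p17, p18, p19, p20, p21}, X ∖ U = ∅ — both open, so U is clopen.
Nontrivial clopen(s) exist: e.g. {p18}. So (X, τ) is disconnected.
Compute connected components by grouping points that agree on all clopens:
  component: {p18}
  component: {p17, p19, p20, p21}


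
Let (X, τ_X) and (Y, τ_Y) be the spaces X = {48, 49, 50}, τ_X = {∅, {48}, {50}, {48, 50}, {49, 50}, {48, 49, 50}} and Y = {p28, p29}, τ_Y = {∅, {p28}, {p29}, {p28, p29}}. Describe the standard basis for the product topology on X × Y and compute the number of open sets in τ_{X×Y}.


Basis B = {∅ × ∅, {48} × {p28}, {48} × {p29}, {50} × {p28}, {50} × {p29}, {48} × {p28, p29}, {48, 50} × {p28}, {48, 50} × {p29}, {49, 50} × {p28}, {49, 50} × {p29}, {50} × {p28, p29}, {48, 49, 50} × {p28}, {48, 49, 50} × {p29}, {48, 50} × {p28, p29}, {49, 50} × {p28, p29}, {48, 49, 50} × {p28, p29}}; |τ_{X×Y}| = 36.

Enumerate products U × V with U ∈ τ_X, V ∈ τ_Y (deduplicated):
  ∅ × ∅ = {} (∅)
  {48} × {p28} = {(48,p28)}
  {48} × {p29} = {(48,p29)}
  {50} × {p28} = {(50,p28)}
  {50} × {p29} = {(50,p29)}
  {48} × {p28, p29} = {(48,p28), (48,p29)}
  {48, 50} × {p28} = {(48,p28), (50,p28)}
  {48, 50} × {p29} = {(48,p29), (50,p29)}
  {49, 50} × {p28} = {(49,p28), (50,p28)}
  {49, 50} × {p29} = {(49,p29), (50,p29)}
  {50} × {p28, p29} = {(50,p28), (50,p29)}
  {48, 49, 50} × {p28} = {(48,p28), (49,p28), (50,p28)}
  {48, 49, 50} × {p29} = {(48,p29), (49,p29), (50,p29)}
  {48, 50} × {p28, p29} = {(48,p28), (48,p29), (50,p28), (50,p29)}
  {49, 50} × {p28, p29} = {(49,p28), (49,p29), (50,p28), (50,p29)}
  {48, 49, 50} × {p28, p29} = {(48,p28), (48,p29), (49,p28), (49,p29), (50,p28), (50,p29)}
These 16 distinct sets form the basis B.
Close under arbitrary unions to get τ_{X×Y}; counting gives |τ_{X×Y}| = 36.


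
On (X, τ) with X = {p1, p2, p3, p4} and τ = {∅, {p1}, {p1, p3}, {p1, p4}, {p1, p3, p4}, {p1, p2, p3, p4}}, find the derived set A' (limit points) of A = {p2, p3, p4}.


A' = {p2}

For each x ∈ X, list the open sets U ∈ τ with x ∈ U, then check whether U ∩ (A ∖ {x}) ≠ ∅ for every such U.
  x = p1: open {p1} ∋ x has {p1} ∩ (A ∖ {p1}) = ∅, so x is NOT a limit point.
  x = p2: opens ∋ x are {p1, p2, p3, p4}; each meets A ∖ {p2}, so x IS a limit point.
  x = p3: open {p1, p3} ∋ x has {p1, p3} ∩ (A ∖ {p3}) = ∅, so x is NOT a limit point.
  x = p4: open {p1, p4} ∋ x has {p1, p4} ∩ (A ∖ {p4}) = ∅, so x is NOT a limit point.
Collecting: A' = {p2}.


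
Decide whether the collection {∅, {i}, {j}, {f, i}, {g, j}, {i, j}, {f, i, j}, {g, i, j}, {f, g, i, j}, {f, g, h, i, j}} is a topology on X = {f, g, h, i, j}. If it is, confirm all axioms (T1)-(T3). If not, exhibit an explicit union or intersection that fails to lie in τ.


τ IS a topology on X.

Axiom (T1): ∅ ∈ τ? Yes; X ∈ τ? Yes.
Axiom (T2/T3): check pairwise unions and intersections of members of τ.
All pairwise intersections and unions checked — each lies in τ. Therefore τ satisfies (T1), (T2), (T3): it IS a topology on X.


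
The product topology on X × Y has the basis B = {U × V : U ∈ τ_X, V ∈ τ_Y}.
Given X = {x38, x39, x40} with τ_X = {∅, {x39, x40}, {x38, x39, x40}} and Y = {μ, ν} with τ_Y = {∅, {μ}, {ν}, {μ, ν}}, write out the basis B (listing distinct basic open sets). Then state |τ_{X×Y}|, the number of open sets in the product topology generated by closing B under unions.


Basis B = {∅ × ∅, {x39, x40} × {μ}, {x39, x40} × {ν}, {x38, x39, x40} × {μ}, {x38, x39, x40} × {ν}, {x39, x40} × {μ, ν}, {x38, x39, x40} × {μ, ν}}; |τ_{X×Y}| = 9.

Enumerate products U × V with U ∈ τ_X, V ∈ τ_Y (deduplicated):
  ∅ × ∅ = {} (∅)
  {x39, x40} × {μ} = {(x39,μ), (x40,μ)}
  {x39, x40} × {ν} = {(x39,ν), (x40,ν)}
  {x38, x39, x40} × {μ} = {(x38,μ), (x39,μ), (x40,μ)}
  {x38, x39, x40} × {ν} = {(x38,ν), (x39,ν), (x40,ν)}
  {x39, x40} × {μ, ν} = {(x39,μ), (x39,ν), (x40,μ), (x40,ν)}
  {x38, x39, x40} × {μ, ν} = {(x38,μ), (x38,ν), (x39,μ), (x39,ν), (x40,μ), (x40,ν)}
These 7 distinct sets form the basis B.
Close under arbitrary unions to get τ_{X×Y}; counting gives |τ_{X×Y}| = 9.


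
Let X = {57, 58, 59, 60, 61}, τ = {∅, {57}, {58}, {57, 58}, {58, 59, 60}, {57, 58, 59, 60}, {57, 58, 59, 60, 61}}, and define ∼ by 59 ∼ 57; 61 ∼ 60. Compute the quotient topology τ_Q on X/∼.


X/∼ = {[57=59], [58], [60=61]}; |τ_Q| = 3.

Equivalence classes: [57=59], [58], [60=61].
Quotient map π: X → X/∼ sends 57 ↦ [57=59], 58 ↦ [58], 59 ↦ [57=59], 60 ↦ [60=61], 61 ↦ [60=61].
For each subset V ⊆ X/∼, compute π^{-1}(V) ⊆ X and check whether π^{-1}(V) ∈ τ. V is open in τ_Q iff π^{-1}(V) ∈ τ.
  V = {}: π^{-1}(V) = ∅ ∈ τ ✓.
  V = {[57=59]}: π^{-1}(V) = {57, 59} ∉ τ ✗.
  V = {[58]}: π^{-1}(V) = {58} ∈ τ ✓.
  V = {[57=59], [58]}: π^{-1}(V) = {57, 58, 59} ∉ τ ✗.
  V = {[60=61]}: π^{-1}(V) = {60, 61} ∉ τ ✗.
  V = {[57=59], [60=61]}: π^{-1}(V) = {57, 59, 60, 61} ∉ τ ✗.
  V = {[58], [60=61]}: π^{-1}(V) = {58, 60, 61} ∉ τ ✗.
  V = {[57=59], [58], [60=61]}: π^{-1}(V) = {57, 58, 59, 60, 61} ∈ τ ✓.
Open sets in the quotient: τ_Q = {{}, {[58]}, {[57=59], [58], [60=61]}} (3 elements).


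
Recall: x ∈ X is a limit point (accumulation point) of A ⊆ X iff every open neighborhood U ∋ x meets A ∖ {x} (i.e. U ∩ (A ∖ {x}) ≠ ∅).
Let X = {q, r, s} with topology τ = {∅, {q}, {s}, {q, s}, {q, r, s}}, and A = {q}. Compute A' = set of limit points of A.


A' = {r}

For each x ∈ X, list the open sets U ∈ τ with x ∈ U, then check whether U ∩ (A ∖ {x}) ≠ ∅ for every such U.
  x = q: open {q} ∋ x has {q} ∩ (A ∖ {q}) = ∅, so x is NOT a limit point.
  x = r: opens ∋ x are {q, r, s}; each meets A ∖ {r}, so x IS a limit point.
  x = s: open {s} ∋ x has {s} ∩ (A ∖ {s}) = ∅, so x is NOT a limit point.
Collecting: A' = {r}.


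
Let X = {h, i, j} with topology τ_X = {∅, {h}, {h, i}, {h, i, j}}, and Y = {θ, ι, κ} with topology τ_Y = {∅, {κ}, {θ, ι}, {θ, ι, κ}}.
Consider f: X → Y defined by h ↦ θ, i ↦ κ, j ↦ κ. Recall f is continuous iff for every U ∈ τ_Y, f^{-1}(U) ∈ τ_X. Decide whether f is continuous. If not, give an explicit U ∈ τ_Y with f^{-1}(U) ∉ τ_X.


f is NOT continuous.

Compute f^{-1}(U) for each U ∈ τ_Y:
  U = ∅: f^{-1}(U) = ∅ ∈ τ_X ✓.
  U = {κ}: f^{-1}(U) = {i, j} ∉ τ_X ✗.
  U = {θ, ι}: f^{-1}(U) = {h} ∈ τ_X ✓.
  U = {θ, ι, κ}: f^{-1}(U) = {h, i, j} ∈ τ_X ✓.
Found U = {κ} with f^{-1}(U) = {i, j} not in τ_X. Therefore f is NOT continuous.


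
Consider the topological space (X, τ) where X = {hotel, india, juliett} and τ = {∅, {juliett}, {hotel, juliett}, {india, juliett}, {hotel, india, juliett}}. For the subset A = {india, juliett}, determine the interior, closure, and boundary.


int(A) = {india, juliett}, cl(A) = {hotel, india, juliett}, ∂A = {hotel}.

Closed sets in (X, τ) are complements of opens:
  closed(X, τ) = {∅, {hotel}, {india}, {hotel, india}, {hotel, india, juliett}}.
int(A) = ⋃ {U ∈ τ : U ⊆ A}. Opens contained in A: ∅, {juliett}, {india, juliett}.
Taking the union of these: int(A) = {india, juliett}.
cl(A) = ⋂ {C closed : A ⊆ C}. Closed sets containing A: {hotel, india, juliett}.
Intersecting these: cl(A) = {hotel, india, juliett}.
∂A = cl(A) ∖ int(A) = {hotel, india, juliett} ∖ {india, juliett} = {hotel}.


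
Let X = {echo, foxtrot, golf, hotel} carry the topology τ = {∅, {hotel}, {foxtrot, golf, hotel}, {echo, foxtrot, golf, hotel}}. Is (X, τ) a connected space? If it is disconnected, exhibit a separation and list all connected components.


(X, τ) is connected.

Find clopen sets (U ∈ τ with X ∖ U ∈ τ):
  U = ∅, X ∖ U = {echo, foxtrot, golf, hotel} — both open, so U is clopen.
  U = {echo, foxtrot, golf, hotel}, X ∖ U = ∅ — both open, so U is clopen.
Only trivial clopens (∅ and X) exist, so (X, τ) is connected.
Compute connected components by grouping points that agree on all clopens:
  component: {echo, foxtrot, golf, hotel}


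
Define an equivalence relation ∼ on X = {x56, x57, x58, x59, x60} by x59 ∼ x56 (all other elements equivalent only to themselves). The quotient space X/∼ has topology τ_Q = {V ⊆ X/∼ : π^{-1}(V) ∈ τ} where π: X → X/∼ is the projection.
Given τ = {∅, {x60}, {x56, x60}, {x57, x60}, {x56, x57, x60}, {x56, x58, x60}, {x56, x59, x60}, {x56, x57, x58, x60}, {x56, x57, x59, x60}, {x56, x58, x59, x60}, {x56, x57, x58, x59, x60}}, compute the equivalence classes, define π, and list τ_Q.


X/∼ = {[x56=x59], [x57], [x58], [x60]}; |τ_Q| = 7.

Equivalence classes: [x56=x59], [x57], [x58], [x60].
Quotient map π: X → X/∼ sends x56 ↦ [x56=x59], x57 ↦ [x57], x58 ↦ [x58], x59 ↦ [x56=x59], x60 ↦ [x60].
For each subset V ⊆ X/∼, compute π^{-1}(V) ⊆ X and check whether π^{-1}(V) ∈ τ. V is open in τ_Q iff π^{-1}(V) ∈ τ.
  V = {}: π^{-1}(V) = ∅ ∈ τ ✓.
  V = {[x56=x59]}: π^{-1}(V) = {x56, x59} ∉ τ ✗.
  V = {[x57]}: π^{-1}(V) = {x57} ∉ τ ✗.
  V = {[x56=x59], [x57]}: π^{-1}(V) = {x56, x57, x59} ∉ τ ✗.
  V = {[x58]}: π^{-1}(V) = {x58} ∉ τ ✗.
  V = {[x56=x59], [x58]}: π^{-1}(V) = {x56, x58, x59} ∉ τ ✗.
  V = {[x57], [x58]}: π^{-1}(V) = {x57, x58} ∉ τ ✗.
  V = {[x56=x59], [x57], [x58]}: π^{-1}(V) = {x56, x57, x58, x59} ∉ τ ✗.
  V = {[x60]}: π^{-1}(V) = {x60} ∈ τ ✓.
  V = {[x56=x59], [x60]}: π^{-1}(V) = {x56, x59, x60} ∈ τ ✓.
  V = {[x57], [x60]}: π^{-1}(V) = {x57, x60} ∈ τ ✓.
  V = {[x56=x59], [x57], [x60]}: π^{-1}(V) = {x56, x57, x59, x60} ∈ τ ✓.
  V = {[x58], [x60]}: π^{-1}(V) = {x58, x60} ∉ τ ✗.
  V = {[x56=x59], [x58], [x60]}: π^{-1}(V) = {x56, x58, x59, x60} ∈ τ ✓.
  V = {[x57], [x58], [x60]}: π^{-1}(V) = {x57, x58, x60} ∉ τ ✗.
  V = {[x56=x59], [x57], [x58], [x60]}: π^{-1}(V) = {x56, x57, x58, x59, x60} ∈ τ ✓.
Open sets in the quotient: τ_Q = {{}, {[x60]}, {[x56=x59], [x60]}, {[x57], [x60]}, {[x56=x59], [x57], [x60]}, {[x56=x59], [x58], [x60]}, {[x56=x59], [x57], [x58], [x60]}} (7 elements).


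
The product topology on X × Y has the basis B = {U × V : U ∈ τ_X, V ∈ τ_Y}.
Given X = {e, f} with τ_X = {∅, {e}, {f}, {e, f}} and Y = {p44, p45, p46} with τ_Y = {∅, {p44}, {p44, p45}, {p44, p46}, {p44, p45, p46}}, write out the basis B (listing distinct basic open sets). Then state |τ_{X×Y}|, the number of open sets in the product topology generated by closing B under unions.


Basis B = {∅ × ∅, {e} × {p44}, {f} × {p44}, {e} × {p44, p45}, {e} × {p44, p46}, {e, f} × {p44}, {f} × {p44, p45}, {f} × {p44, p46}, {e} × {p44, p45, p46}, {f} × {p44, p45, p46}, {e, f} × {p44, p45}, {e, f} × {p44, p46}, {e, f} × {p44, p45, p46}}; |τ_{X×Y}| = 25.

Enumerate products U × V with U ∈ τ_X, V ∈ τ_Y (deduplicated):
  ∅ × ∅ = {} (∅)
  {e} × {p44} = {(e,p44)}
  {f} × {p44} = {(f,p44)}
  {e} × {p44, p45} = {(e,p44), (e,p45)}
  {e} × {p44, p46} = {(e,p44), (e,p46)}
  {e, f} × {p44} = {(e,p44), (f,p44)}
  {f} × {p44, p45} = {(f,p44), (f,p45)}
  {f} × {p44, p46} = {(f,p44), (f,p46)}
  {e} × {p44, p45, p46} = {(e,p44), (e,p45), (e,p46)}
  {f} × {p44, p45, p46} = {(f,p44), (f,p45), (f,p46)}
  {e, f} × {p44, p45} = {(e,p44), (e,p45), (f,p44), (f,p45)}
  {e, f} × {p44, p46} = {(e,p44), (e,p46), (f,p44), (f,p46)}
  {e, f} × {p44, p45, p46} = {(e,p44), (e,p45), (e,p46), (f,p44), (f,p45), (f,p46)}
These 13 distinct sets form the basis B.
Close under arbitrary unions to get τ_{X×Y}; counting gives |τ_{X×Y}| = 25.


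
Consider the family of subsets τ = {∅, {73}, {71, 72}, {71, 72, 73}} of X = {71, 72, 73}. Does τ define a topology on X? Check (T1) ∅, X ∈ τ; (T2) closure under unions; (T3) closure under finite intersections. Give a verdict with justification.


τ IS a topology on X.

Axiom (T1): ∅ ∈ τ? Yes; X ∈ τ? Yes.
Axiom (T2/T3): check pairwise unions and intersections of members of τ.
All pairwise intersections and unions checked — each lies in τ. Therefore τ satisfies (T1), (T2), (T3): it IS a topology on X.


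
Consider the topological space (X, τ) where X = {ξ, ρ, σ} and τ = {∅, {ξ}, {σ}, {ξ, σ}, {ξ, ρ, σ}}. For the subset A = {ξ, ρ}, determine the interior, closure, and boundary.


int(A) = {ξ}, cl(A) = {ξ, ρ}, ∂A = {ρ}.

Closed sets in (X, τ) are complements of opens:
  closed(X, τ) = {∅, {ρ}, {ξ, ρ}, {ρ, σ}, {ξ, ρ, σ}}.
int(A) = ⋃ {U ∈ τ : U ⊆ A}. Opens contained in A: ∅, {ξ}.
Taking the union of these: int(A) = {ξ}.
cl(A) = ⋂ {C closed : A ⊆ C}. Closed sets containing A: {ξ, ρ}, {ξ, ρ, σ}.
Intersecting these: cl(A) = {ξ, ρ}.
∂A = cl(A) ∖ int(A) = {ξ, ρ} ∖ {ξ} = {ρ}.


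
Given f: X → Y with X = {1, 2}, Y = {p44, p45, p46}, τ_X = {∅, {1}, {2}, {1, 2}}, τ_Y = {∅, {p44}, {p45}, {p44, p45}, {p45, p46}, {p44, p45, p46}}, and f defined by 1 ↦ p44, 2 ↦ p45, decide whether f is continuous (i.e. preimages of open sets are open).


f IS continuous.

Compute f^{-1}(U) for each U ∈ τ_Y:
  U = ∅: f^{-1}(U) = ∅ ∈ τ_X ✓.
  U = {p44}: f^{-1}(U) = {1} ∈ τ_X ✓.
  U = {p45}: f^{-1}(U) = {2} ∈ τ_X ✓.
  U = {p44, p45}: f^{-1}(U) = {1, 2} ∈ τ_X ✓.
  U = {p45, p46}: f^{-1}(U) = {2} ∈ τ_X ✓.
  U = {p44, p45, p46}: f^{-1}(U) = {1, 2} ∈ τ_X ✓.
Every preimage lies in τ_X, so f IS continuous.


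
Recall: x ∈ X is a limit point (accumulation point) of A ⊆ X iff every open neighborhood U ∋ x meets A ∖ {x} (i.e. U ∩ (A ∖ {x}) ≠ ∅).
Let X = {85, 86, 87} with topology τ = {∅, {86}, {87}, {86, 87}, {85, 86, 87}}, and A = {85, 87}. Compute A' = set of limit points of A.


A' = {85}

For each x ∈ X, list the open sets U ∈ τ with x ∈ U, then check whether U ∩ (A ∖ {x}) ≠ ∅ for every such U.
  x = 85: opens ∋ x are {85, 86, 87}; each meets A ∖ {85}, so x IS a limit point.
  x = 86: open {86} ∋ x has {86} ∩ (A ∖ {86}) = ∅, so x is NOT a limit point.
  x = 87: open {87} ∋ x has {87} ∩ (A ∖ {87}) = ∅, so x is NOT a limit point.
Collecting: A' = {85}.


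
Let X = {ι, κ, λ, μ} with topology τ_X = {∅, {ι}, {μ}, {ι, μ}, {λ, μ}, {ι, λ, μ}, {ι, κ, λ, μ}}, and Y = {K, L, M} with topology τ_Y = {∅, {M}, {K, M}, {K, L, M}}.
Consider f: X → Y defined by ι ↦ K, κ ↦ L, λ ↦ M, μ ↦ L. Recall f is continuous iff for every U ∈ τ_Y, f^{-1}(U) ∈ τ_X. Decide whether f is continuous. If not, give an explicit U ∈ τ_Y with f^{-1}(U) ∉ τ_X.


f is NOT continuous.

Compute f^{-1}(U) for each U ∈ τ_Y:
  U = ∅: f^{-1}(U) = ∅ ∈ τ_X ✓.
  U = {M}: f^{-1}(U) = {λ} ∉ τ_X ✗.
  U = {K, M}: f^{-1}(U) = {ι, λ} ∉ τ_X ✗.
  U = {K, L, M}: f^{-1}(U) = {ι, κ, λ, μ} ∈ τ_X ✓.
Found U = {M} with f^{-1}(U) = {λ} not in τ_X. Therefore f is NOT continuous.


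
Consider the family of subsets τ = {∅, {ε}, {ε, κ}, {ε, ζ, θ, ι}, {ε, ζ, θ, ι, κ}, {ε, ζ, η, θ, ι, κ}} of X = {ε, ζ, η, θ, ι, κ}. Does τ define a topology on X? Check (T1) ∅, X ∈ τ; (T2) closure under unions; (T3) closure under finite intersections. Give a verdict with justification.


τ IS a topology on X.

Axiom (T1): ∅ ∈ τ? Yes; X ∈ τ? Yes.
Axiom (T2/T3): check pairwise unions and intersections of members of τ.
All pairwise intersections and unions checked — each lies in τ. Therefore τ satisfies (T1), (T2), (T3): it IS a topology on X.


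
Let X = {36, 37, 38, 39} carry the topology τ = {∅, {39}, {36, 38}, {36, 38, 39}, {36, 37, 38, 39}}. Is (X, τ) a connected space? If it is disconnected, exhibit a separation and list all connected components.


(X, τ) is connected.

Find clopen sets (U ∈ τ with X ∖ U ∈ τ):
  U = ∅, X ∖ U = {36, 37, 38, 39} — both open, so U is clopen.
  U = {36, 37, 38, 39}, X ∖ U = ∅ — both open, so U is clopen.
Only trivial clopens (∅ and X) exist, so (X, τ) is connected.
Compute connected components by grouping points that agree on all clopens:
  component: {36, 37, 38, 39}


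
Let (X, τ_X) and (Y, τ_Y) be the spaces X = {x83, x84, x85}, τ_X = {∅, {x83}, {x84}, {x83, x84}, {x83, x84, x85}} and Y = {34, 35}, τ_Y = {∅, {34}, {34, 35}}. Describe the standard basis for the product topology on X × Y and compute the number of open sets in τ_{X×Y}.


Basis B = {∅ × ∅, {x83} × {34}, {x84} × {34}, {x83} × {34, 35}, {x83, x84} × {34}, {x84} × {34, 35}, {x83, x84, x85} × {34}, {x83, x84} × {34, 35}, {x83, x84, x85} × {34, 35}}; |τ_{X×Y}| = 14.

Enumerate products U × V with U ∈ τ_X, V ∈ τ_Y (deduplicated):
  ∅ × ∅ = {} (∅)
  {x83} × {34} = {(x83,34)}
  {x84} × {34} = {(x84,34)}
  {x83} × {34, 35} = {(x83,34), (x83,35)}
  {x83, x84} × {34} = {(x83,34), (x84,34)}
  {x84} × {34, 35} = {(x84,34), (x84,35)}
  {x83, x84, x85} × {34} = {(x83,34), (x84,34), (x85,34)}
  {x83, x84} × {34, 35} = {(x83,34), (x83,35), (x84,34), (x84,35)}
  {x83, x84, x85} × {34, 35} = {(x83,34), (x83,35), (x84,34), (x84,35), (x85,34), (x85,35)}
These 9 distinct sets form the basis B.
Close under arbitrary unions to get τ_{X×Y}; counting gives |τ_{X×Y}| = 14.


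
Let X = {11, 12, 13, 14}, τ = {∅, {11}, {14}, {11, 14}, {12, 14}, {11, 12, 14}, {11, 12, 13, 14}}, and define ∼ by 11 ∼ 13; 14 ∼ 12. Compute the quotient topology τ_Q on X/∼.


X/∼ = {[11=13], [12=14]}; |τ_Q| = 3.

Equivalence classes: [11=13], [12=14].
Quotient map π: X → X/∼ sends 11 ↦ [11=13], 12 ↦ [12=14], 13 ↦ [11=13], 14 ↦ [12=14].
For each subset V ⊆ X/∼, compute π^{-1}(V) ⊆ X and check whether π^{-1}(V) ∈ τ. V is open in τ_Q iff π^{-1}(V) ∈ τ.
  V = {}: π^{-1}(V) = ∅ ∈ τ ✓.
  V = {[11=13]}: π^{-1}(V) = {11, 13} ∉ τ ✗.
  V = {[12=14]}: π^{-1}(V) = {12, 14} ∈ τ ✓.
  V = {[11=13], [12=14]}: π^{-1}(V) = {11, 12, 13, 14} ∈ τ ✓.
Open sets in the quotient: τ_Q = {{}, {[12=14]}, {[11=13], [12=14]}} (3 elements).


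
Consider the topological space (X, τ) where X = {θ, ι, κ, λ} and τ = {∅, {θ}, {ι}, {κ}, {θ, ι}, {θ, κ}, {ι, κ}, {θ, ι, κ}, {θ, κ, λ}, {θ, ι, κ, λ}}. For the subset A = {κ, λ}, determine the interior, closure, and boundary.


int(A) = {κ}, cl(A) = {κ, λ}, ∂A = {λ}.

Closed sets in (X, τ) are complements of opens:
  closed(X, τ) = {∅, {ι}, {λ}, {θ, λ}, {ι, λ}, {κ, λ}, {θ, ι, λ}, {θ, κ, λ}, {ι, κ, λ}, {θ, ι, κ, λ}}.
int(A) = ⋃ {U ∈ τ : U ⊆ A}. Opens contained in A: ∅, {κ}.
Taking the union of these: int(A) = {κ}.
cl(A) = ⋂ {C closed : A ⊆ C}. Closed sets containing A: {κ, λ}, {θ, κ, λ}, {ι, κ, λ}, {θ, ι, κ, λ}.
Intersecting these: cl(A) = {κ, λ}.
∂A = cl(A) ∖ int(A) = {κ, λ} ∖ {κ} = {λ}.


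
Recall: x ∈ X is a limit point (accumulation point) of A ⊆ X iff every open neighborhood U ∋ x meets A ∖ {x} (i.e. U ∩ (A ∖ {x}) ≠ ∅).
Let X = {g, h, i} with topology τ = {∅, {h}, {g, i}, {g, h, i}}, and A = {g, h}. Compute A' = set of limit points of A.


A' = {i}

For each x ∈ X, list the open sets U ∈ τ with x ∈ U, then check whether U ∩ (A ∖ {x}) ≠ ∅ for every such U.
  x = g: open {g, i} ∋ x has {g, i} ∩ (A ∖ {g}) = ∅, so x is NOT a limit point.
  x = h: open {h} ∋ x has {h} ∩ (A ∖ {h}) = ∅, so x is NOT a limit point.
  x = i: opens ∋ x are {g, i}, {g, h, i}; each meets A ∖ {i}, so x IS a limit point.
Collecting: A' = {i}.


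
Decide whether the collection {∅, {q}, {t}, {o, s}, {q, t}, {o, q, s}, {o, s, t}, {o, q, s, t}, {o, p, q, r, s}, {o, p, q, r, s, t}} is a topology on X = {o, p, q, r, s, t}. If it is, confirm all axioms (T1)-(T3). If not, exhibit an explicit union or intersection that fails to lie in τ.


τ IS a topology on X.

Axiom (T1): ∅ ∈ τ? Yes; X ∈ τ? Yes.
Axiom (T2/T3): check pairwise unions and intersections of members of τ.
All pairwise intersections and unions checked — each lies in τ. Therefore τ satisfies (T1), (T2), (T3): it IS a topology on X.
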